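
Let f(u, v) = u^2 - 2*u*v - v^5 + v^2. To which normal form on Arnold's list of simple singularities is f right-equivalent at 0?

A_{4}

The Hessian of f at 0 has rank 1. Corank 1: A-series; mu = 4 gives A_4.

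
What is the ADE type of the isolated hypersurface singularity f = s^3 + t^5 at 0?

The Hessian of f at 0 is [[0, 0], [0, 0]] with rank 0, so corank 2. A Groebner basis of the Jacobian ideal J(f) in C{s,t} is {t^4, s^2}; counting standard monomials gives mu = 8. Corank 2; j^3 = s^3 is a perfect cube, so E-series; the 5-jet and mu = 8 give E_8.

E_8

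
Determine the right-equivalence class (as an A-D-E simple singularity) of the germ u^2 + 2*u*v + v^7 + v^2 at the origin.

The Hessian of f at 0 has rank 1. Corank 1: A-series; mu = 6 gives A_6.

A_{6}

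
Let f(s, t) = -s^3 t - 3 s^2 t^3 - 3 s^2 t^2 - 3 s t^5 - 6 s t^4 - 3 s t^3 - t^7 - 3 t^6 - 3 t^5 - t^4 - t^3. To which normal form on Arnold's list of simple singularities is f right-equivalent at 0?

E_7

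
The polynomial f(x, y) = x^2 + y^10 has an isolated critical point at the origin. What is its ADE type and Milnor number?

Type A9, Milnor number mu = 9.

The Hessian of f at 0 has rank 1. Corank 1: A-series; mu = 9 gives A_9.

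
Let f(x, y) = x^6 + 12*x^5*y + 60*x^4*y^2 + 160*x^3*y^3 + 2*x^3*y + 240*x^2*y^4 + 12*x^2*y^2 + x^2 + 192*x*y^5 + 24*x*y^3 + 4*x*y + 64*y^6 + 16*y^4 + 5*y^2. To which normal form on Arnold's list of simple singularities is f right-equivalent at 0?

The Hessian of f at 0 is [[2, 4], [4, 10]] with rank 2, so corank 0. A Groebner basis of the Jacobian ideal J(f) in C{x,y} is {x, y}; counting standard monomials gives mu = 1. Corank 0: nondegenerate Morse point, so A_1.

A_{1}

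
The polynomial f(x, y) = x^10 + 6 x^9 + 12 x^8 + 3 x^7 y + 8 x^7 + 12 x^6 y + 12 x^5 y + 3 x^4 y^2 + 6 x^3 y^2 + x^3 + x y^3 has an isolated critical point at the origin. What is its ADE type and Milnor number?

The Hessian of f at 0 has rank 0. Corank 2; j^3 = x^3 is a perfect cube, so E-series; the 4-jet and mu = 7 give E_7.

Type E_7, Milnor number mu = 7.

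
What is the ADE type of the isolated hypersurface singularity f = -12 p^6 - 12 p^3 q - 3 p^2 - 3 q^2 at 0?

The Hessian of f at 0 has rank 2. Corank 0: nondegenerate Morse point, so A_1.

A_1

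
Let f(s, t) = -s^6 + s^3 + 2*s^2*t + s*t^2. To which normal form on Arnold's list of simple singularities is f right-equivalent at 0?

The Hessian of f at 0 has rank 0. Corank 2; j^3 = s*(s + t)^2 has shape L^2 M (L != M), so D-series; mu = 7 gives D_7.

D7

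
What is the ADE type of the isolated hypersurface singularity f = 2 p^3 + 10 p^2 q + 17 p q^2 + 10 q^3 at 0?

The Hessian of f at 0 is [[0, 0], [0, 0]] with rank 0, so corank 2. A Groebner basis of the Jacobian ideal J(f) in C{p,q} is {q^3, p^2 - 11*q^2/2, p*q + 5*q^2/2}; counting standard monomials gives mu = 4. Corank 2; j^3 = (p + 2*q)*(2*p^2 + 6*p*q + 5*q^2) splits into three distinct lines over C (the quadratic factor has nonzero discriminant), so D_4.

D_{4}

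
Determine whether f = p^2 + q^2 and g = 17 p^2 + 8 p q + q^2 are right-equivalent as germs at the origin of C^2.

The Hessian of f at 0 is [[2, 0], [0, 2]] with rank 2, so corank 0. A Groebner basis of the Jacobian ideal J(f) in C{p,q} is {p, q}; counting standard monomials gives mu = 1. Corank 0: nondegenerate Morse point, so A_1. The Hessian of g at 0 is [[34, 8], [8, 2]] with rank 2, so corank 0. A Groebner basis of the Jacobian ideal J(g) in C{p,q} is {p, q}; counting standard monomials gives mu = 1. Corank 0: nondegenerate Morse point, so A_1. Both have type A_1, hence right-equivalent.

Yes.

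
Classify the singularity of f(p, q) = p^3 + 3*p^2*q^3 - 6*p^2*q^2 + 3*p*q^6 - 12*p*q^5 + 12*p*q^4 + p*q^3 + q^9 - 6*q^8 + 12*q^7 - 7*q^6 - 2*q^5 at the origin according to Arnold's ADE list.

E_{7}

The Hessian of f at 0 has rank 0. Corank 2; j^3 = p^3 is a perfect cube, so E-series; the 4-jet and mu = 7 give E_7.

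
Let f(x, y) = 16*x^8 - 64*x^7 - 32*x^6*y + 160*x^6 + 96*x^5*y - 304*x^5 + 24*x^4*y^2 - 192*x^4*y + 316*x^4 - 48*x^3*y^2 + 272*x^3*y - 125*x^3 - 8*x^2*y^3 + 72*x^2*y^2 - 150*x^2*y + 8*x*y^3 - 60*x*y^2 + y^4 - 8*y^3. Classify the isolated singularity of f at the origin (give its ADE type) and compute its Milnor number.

The Hessian of f at 0 has rank 0. Corank 2; j^3 = -(5*x + 2*y)^3 is a perfect cube, so E-series; the 4-jet and mu = 6 give E_6.

Type E6, Milnor number mu = 6.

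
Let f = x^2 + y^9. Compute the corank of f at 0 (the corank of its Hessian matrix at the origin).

The Hessian at 0 is [[2, 0], [0, 0]] of rank 1; hence corank 1.

1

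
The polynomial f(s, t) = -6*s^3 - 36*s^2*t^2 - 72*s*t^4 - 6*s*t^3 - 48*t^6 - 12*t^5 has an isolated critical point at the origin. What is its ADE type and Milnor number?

The Hessian of f at 0 has rank 0. Corank 2; j^3 = -6*s^3 is a perfect cube, so E-series; the 4-jet and mu = 7 give E_7.

Type E_{7}, Milnor number mu = 7.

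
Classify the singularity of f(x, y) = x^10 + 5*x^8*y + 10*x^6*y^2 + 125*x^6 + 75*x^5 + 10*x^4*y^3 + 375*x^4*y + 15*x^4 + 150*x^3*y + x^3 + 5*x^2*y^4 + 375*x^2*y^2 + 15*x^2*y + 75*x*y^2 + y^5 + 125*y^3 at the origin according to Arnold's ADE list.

E8

The Hessian of f at 0 has rank 0. Corank 2; j^3 = (x + 5*y)^3 is a perfect cube, so E-series; the 5-jet and mu = 8 give E_8.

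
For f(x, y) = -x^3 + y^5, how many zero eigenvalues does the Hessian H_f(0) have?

Hessian at 0 has rank 0.

2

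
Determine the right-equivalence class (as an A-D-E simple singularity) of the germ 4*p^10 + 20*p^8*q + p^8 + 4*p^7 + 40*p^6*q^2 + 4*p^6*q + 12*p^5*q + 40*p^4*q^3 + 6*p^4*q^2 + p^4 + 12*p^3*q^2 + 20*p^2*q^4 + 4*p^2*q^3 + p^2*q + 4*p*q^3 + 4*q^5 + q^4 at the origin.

D_5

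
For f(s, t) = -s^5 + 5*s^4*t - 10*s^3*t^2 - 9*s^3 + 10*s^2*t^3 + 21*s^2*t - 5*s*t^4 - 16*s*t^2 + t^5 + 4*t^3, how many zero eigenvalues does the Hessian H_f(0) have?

2

Hessian at 0 has rank 0.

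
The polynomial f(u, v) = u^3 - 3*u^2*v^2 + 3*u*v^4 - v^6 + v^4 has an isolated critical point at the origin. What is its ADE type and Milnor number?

Type E6, Milnor number mu = 6.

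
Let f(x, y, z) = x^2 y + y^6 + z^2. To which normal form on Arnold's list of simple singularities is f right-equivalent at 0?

D_7

The Hessian of f at 0 has rank 1. Corank 2; j^3 = x^2*y has shape L^2 M (L != M), so D-series; mu = 7 gives D_7.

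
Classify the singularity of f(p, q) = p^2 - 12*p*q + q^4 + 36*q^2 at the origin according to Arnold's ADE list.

A_3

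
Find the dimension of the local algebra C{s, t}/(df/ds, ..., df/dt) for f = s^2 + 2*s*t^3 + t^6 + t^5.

4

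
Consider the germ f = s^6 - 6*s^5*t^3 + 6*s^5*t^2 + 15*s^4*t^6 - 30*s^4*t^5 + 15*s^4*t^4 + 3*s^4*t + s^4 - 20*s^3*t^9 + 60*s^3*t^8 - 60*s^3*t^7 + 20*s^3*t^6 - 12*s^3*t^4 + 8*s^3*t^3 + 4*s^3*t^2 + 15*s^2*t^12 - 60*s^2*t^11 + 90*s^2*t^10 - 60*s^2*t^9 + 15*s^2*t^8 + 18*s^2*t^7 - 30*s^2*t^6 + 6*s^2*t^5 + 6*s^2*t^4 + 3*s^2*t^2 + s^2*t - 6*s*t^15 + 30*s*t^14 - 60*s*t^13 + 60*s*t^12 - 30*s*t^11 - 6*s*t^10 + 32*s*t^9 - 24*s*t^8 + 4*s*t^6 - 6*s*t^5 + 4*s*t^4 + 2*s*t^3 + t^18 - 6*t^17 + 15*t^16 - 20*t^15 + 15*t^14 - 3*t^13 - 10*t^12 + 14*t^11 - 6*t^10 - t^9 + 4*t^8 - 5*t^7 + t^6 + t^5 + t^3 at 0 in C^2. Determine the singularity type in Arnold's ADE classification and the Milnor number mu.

The Hessian of f at 0 is [[0, 0], [0, 0]] with rank 0, so corank 2. A Groebner basis of the Jacobian ideal J(f) in C{s,t} is {t^3, s^2 + 3*t^2, s*t}; counting standard monomials gives mu = 4. Corank 2; j^3 = t*(s^2 + t^2) splits into three distinct lines over C (the quadratic factor has nonzero discriminant), so D_4.

Type D_4, Milnor number mu = 4.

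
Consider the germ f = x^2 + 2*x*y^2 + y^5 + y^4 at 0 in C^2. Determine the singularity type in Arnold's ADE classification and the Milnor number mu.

The Hessian of f at 0 has rank 1. Corank 1: A-series; mu = 4 gives A_4.

Type A_4, Milnor number mu = 4.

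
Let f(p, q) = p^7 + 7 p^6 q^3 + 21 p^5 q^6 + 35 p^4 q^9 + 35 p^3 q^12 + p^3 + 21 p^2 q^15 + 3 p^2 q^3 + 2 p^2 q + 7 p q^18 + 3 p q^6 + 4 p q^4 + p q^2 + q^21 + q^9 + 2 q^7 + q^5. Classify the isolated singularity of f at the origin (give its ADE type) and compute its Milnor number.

Type D8, Milnor number mu = 8.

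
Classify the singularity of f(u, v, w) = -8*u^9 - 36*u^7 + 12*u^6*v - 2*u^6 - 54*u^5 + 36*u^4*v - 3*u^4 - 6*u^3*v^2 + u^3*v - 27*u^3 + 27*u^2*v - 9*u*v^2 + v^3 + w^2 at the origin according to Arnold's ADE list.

The Hessian of f at 0 is [[0, 0, 0], [0, 0, 0], [0, 0, 2]] with rank 1, so corank 2. A Groebner basis of the Jacobian ideal J(f) in C{u,v,w} is {19683*u^2 - 13122*u*v + v^4 + 27*v^3 + 2187*v^2, u^3 + 27*u^2 - 18*u*v + 3*v^2, u^2*v + 81*u^2 - 54*u*v + 9*v^2, 162*u^2 + u*v^2 - 108*u*v - v^3/9 + 18*v^2, w}; counting standard monomials gives mu = 7. Corank 2; j^3 = -(3*u - v)^3 is a perfect cube, so E-series; the 4-jet and mu = 7 give E_7.

E_{7}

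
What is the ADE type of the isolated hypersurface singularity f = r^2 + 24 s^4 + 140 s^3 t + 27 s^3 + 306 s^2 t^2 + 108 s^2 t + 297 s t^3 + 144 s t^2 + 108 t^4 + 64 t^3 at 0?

E_7

The Hessian of f at 0 has rank 1. Corank 2; j^3 = (3*s + 4*t)^3 is a perfect cube, so E-series; the 4-jet and mu = 7 give E_7.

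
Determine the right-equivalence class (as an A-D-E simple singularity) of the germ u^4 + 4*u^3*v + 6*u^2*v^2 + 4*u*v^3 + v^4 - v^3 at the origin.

E_{6}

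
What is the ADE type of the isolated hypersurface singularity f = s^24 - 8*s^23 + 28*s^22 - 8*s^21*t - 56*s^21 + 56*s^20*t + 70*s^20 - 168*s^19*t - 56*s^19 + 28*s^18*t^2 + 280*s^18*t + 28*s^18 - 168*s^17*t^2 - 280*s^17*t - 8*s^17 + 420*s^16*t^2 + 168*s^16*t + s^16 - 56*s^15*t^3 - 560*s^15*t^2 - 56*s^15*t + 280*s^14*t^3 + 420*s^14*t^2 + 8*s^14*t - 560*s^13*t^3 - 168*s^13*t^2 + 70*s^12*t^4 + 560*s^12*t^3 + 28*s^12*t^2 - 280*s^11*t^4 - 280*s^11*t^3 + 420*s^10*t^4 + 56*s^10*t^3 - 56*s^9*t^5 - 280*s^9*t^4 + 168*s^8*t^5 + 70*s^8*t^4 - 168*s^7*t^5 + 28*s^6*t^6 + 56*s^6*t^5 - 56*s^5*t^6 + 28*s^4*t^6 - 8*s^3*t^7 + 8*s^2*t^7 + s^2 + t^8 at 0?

A_{7}

The Hessian of f at 0 is [[2, 0], [0, 0]] with rank 1, so corank 1. A Groebner basis of the Jacobian ideal J(f) in C{s,t} is {t^7, s}; counting standard monomials gives mu = 7. Corank 1: A-series; mu = 7 gives A_7.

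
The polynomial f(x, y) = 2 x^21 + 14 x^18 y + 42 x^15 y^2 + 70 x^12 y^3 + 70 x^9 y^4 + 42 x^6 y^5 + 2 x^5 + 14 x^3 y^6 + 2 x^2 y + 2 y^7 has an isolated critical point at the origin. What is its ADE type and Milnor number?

Type D8, Milnor number mu = 8.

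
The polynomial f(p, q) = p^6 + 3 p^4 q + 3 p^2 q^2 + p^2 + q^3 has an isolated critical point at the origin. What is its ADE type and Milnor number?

Type A_{2}, Milnor number mu = 2.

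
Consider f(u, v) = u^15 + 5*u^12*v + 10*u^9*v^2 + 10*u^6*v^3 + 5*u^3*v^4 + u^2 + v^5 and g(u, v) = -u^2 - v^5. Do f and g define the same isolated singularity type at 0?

Yes.

The Hessian of f at 0 is [[2, 0], [0, 0]] with rank 1, so corank 1. A Groebner basis of the Jacobian ideal J(f) in C{u,v} is {v^4, u}; counting standard monomials gives mu = 4. Corank 1: A-series; mu = 4 gives A_4. The Hessian of g at 0 is [[-2, 0], [0, 0]] with rank 1, so corank 1. A Groebner basis of the Jacobian ideal J(g) in C{u,v} is {v^4, u}; counting standard monomials gives mu = 4. Corank 1: A-series; mu = 4 gives A_4. Both have type A_4, hence right-equivalent.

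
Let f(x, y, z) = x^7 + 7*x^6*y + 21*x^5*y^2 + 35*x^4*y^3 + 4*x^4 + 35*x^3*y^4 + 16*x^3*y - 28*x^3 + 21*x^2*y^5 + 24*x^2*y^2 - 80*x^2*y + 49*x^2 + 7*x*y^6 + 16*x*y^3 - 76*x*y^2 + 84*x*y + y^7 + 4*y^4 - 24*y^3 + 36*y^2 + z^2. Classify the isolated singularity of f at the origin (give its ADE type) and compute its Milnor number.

The Hessian of f at 0 has rank 2. Corank 1: A-series; mu = 6 gives A_6.

Type A_6, Milnor number mu = 6.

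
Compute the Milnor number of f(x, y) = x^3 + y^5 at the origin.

8

The Hessian of f at 0 is [[0, 0], [0, 0]] with rank 0, so corank 2. A Groebner basis of the Jacobian ideal J(f) in C{x,y} is {y^4, x^2}; counting standard monomials gives mu = 8. Corank 2; j^3 = x^3 is a perfect cube, so E-series; the 5-jet and mu = 8 give E_8.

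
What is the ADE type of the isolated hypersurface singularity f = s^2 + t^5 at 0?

A_{4}

The Hessian of f at 0 has rank 1. Corank 1: A-series; mu = 4 gives A_4.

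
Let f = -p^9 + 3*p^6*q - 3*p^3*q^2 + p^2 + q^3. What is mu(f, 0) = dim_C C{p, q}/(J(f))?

2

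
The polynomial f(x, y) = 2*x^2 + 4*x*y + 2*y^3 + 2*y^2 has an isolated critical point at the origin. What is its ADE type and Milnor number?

The Hessian of f at 0 has rank 1. Corank 1: A-series; mu = 2 gives A_2.

Type A_2, Milnor number mu = 2.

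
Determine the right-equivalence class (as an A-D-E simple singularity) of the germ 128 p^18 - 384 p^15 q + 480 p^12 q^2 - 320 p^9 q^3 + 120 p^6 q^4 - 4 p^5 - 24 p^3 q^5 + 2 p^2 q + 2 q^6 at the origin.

The Hessian of f at 0 has rank 0. Corank 2; j^3 = 2*p^2*q has shape L^2 M (L != M), so D-series; mu = 7 gives D_7.

D_7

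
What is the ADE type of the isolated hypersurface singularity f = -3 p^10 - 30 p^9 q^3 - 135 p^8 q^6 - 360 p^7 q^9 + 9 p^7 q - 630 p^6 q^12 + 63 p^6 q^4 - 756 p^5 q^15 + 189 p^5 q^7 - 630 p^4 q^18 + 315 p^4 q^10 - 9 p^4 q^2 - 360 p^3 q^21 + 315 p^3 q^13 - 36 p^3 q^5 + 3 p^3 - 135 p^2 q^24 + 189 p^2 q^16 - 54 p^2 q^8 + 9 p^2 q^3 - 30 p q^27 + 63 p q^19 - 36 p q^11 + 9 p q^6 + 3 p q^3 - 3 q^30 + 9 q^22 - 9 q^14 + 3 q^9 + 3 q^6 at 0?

E_7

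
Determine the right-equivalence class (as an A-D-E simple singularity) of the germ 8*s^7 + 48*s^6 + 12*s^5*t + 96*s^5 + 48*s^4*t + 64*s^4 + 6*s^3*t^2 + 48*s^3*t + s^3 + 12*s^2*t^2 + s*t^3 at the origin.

E_7

The Hessian of f at 0 has rank 0. Corank 2; j^3 = s^3 is a perfect cube, so E-series; the 4-jet and mu = 7 give E_7.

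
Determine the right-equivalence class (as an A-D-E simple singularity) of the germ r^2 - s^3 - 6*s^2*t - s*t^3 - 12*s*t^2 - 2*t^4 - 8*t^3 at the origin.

The Hessian of f at 0 has rank 1. Corank 2; j^3 = -(s + 2*t)^3 is a perfect cube, so E-series; the 4-jet and mu = 7 give E_7.

E_{7}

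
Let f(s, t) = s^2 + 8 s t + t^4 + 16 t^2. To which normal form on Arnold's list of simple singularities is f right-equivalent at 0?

The Hessian of f at 0 has rank 1. Corank 1: A-series; mu = 3 gives A_3.

A3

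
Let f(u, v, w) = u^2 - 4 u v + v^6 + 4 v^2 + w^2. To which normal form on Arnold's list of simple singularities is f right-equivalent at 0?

A_5

The Hessian of f at 0 has rank 2. Corank 1: A-series; mu = 5 gives A_5.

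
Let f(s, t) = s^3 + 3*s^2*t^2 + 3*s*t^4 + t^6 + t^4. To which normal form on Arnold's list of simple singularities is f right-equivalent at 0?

E6

The Hessian of f at 0 is [[0, 0], [0, 0]] with rank 0, so corank 2. A Groebner basis of the Jacobian ideal J(f) in C{s,t} is {s^3, s^2*t, s^2/2 + s*t^2, t^3}; counting standard monomials gives mu = 6. Corank 2; j^3 = s^3 is a perfect cube, so E-series; the 4-jet and mu = 6 give E_6.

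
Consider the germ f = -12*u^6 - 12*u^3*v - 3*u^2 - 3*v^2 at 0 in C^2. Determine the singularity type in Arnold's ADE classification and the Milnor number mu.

Type A1, Milnor number mu = 1.

The Hessian of f at 0 is [[-6, 0], [0, -6]] with rank 2, so corank 0. A Groebner basis of the Jacobian ideal J(f) in C{u,v} is {u, v}; counting standard monomials gives mu = 1. Corank 0: nondegenerate Morse point, so A_1.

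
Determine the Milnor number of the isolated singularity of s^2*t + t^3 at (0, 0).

4

The Hessian of f at 0 has rank 0. Corank 2; j^3 = t*(s^2 + t^2) splits into three distinct lines over C (the quadratic factor has nonzero discriminant), so D_4.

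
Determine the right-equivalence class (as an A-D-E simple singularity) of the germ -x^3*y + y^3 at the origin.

E_{7}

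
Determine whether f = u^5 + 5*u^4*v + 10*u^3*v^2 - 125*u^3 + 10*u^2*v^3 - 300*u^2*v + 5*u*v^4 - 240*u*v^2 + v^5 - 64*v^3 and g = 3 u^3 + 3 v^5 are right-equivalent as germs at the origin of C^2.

The Hessian of f at 0 is [[0, 0], [0, 0]] with rank 0, so corank 2. A Groebner basis of the Jacobian ideal J(f) in C{u,v} is {v^5, u*v^3 + 17*v^4/20, u^2 + 8*u*v/5 + 16*v^2/25}; counting standard monomials gives mu = 8. Corank 2; j^3 = -(5*u + 4*v)^3 is a perfect cube, so E-series; the 5-jet and mu = 8 give E_8. The Hessian of g at 0 is [[0, 0], [0, 0]] with rank 0, so corank 2. A Groebner basis of the Jacobian ideal J(g) in C{u,v} is {v^4, u^2}; counting standard monomials gives mu = 8. Corank 2; j^3 = 3*u^3 is a perfect cube, so E-series; the 5-jet and mu = 8 give E_8. Both have type E_8, hence right-equivalent.

Yes.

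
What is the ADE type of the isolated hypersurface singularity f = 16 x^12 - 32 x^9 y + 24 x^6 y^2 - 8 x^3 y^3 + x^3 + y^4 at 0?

The Hessian of f at 0 has rank 0. Corank 2; j^3 = x^3 is a perfect cube, so E-series; the 4-jet and mu = 6 give E_6.

E6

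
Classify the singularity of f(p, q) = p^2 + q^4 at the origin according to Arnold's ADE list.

A_3

The Hessian of f at 0 is [[2, 0], [0, 0]] with rank 1, so corank 1. A Groebner basis of the Jacobian ideal J(f) in C{p,q} is {q^3, p}; counting standard monomials gives mu = 3. Corank 1: A-series; mu = 3 gives A_3.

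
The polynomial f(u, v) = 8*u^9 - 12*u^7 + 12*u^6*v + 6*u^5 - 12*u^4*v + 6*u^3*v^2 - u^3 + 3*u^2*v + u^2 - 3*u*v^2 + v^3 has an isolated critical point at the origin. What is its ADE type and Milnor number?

The Hessian of f at 0 is [[2, 0], [0, 0]] with rank 1, so corank 1. A Groebner basis of the Jacobian ideal J(f) in C{u,v} is {v^2, u}; counting standard monomials gives mu = 2. Corank 1: A-series; mu = 2 gives A_2.

Type A_{2}, Milnor number mu = 2.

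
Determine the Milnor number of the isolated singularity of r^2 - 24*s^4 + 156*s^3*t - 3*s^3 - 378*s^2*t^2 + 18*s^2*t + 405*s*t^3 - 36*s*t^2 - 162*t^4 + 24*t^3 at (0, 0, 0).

7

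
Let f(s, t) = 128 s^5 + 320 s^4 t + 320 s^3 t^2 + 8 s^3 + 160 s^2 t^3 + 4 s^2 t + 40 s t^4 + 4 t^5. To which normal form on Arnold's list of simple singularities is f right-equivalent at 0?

D_6

The Hessian of f at 0 has rank 0. Corank 2; j^3 = 4*s^2*(2*s + t) has shape L^2 M (L != M), so D-series; mu = 6 gives D_6.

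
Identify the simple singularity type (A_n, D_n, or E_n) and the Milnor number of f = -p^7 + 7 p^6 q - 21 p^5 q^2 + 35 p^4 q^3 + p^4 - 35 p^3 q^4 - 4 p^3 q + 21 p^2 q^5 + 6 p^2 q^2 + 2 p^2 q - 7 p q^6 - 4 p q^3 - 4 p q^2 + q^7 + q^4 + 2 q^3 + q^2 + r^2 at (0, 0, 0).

Type A_{6}, Milnor number mu = 6.

The Hessian of f at 0 has rank 2. Corank 1: A-series; mu = 6 gives A_6.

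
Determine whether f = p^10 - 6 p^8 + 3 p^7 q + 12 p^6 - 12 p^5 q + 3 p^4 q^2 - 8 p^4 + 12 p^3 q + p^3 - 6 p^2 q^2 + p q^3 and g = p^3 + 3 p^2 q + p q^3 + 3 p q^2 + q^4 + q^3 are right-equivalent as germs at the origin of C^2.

Yes.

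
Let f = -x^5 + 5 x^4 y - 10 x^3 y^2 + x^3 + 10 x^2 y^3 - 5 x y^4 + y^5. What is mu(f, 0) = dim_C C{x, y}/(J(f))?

8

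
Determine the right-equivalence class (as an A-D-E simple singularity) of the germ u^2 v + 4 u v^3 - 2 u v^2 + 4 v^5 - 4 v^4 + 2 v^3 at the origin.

The Hessian of f at 0 has rank 0. Corank 2; j^3 = v*(u^2 - 2*u*v + 2*v^2) splits into three distinct lines over C (the quadratic factor has nonzero discriminant), so D_4.

D4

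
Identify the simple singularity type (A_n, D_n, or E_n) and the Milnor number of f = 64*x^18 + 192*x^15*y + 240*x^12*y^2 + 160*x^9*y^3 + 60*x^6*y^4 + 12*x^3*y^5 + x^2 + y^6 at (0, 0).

The Hessian of f at 0 has rank 1. Corank 1: A-series; mu = 5 gives A_5.

Type A_5, Milnor number mu = 5.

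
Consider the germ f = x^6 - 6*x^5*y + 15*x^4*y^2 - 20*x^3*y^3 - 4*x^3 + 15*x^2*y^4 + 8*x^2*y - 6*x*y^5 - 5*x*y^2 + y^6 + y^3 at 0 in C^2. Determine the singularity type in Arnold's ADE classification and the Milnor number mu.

Type D_{7}, Milnor number mu = 7.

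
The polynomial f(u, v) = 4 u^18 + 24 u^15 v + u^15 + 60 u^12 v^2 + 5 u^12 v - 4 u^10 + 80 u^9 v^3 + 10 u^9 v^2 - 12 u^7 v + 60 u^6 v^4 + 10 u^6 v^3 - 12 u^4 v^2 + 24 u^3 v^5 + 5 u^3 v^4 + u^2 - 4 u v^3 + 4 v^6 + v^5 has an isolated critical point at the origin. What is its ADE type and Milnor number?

The Hessian of f at 0 is [[2, 0], [0, 0]] with rank 1, so corank 1. A Groebner basis of the Jacobian ideal J(f) in C{u,v} is {-u/2 + v^3, u^2, u*v}; counting standard monomials gives mu = 4. Corank 1: A-series; mu = 4 gives A_4.

Type A4, Milnor number mu = 4.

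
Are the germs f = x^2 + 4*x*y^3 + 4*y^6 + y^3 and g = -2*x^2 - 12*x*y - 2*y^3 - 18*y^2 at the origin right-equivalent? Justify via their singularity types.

The Hessian of f at 0 has rank 1. Corank 1: A-series; mu = 2 gives A_2. The Hessian of g at 0 has rank 1. Corank 1: A-series; mu = 2 gives A_2. Both have type A_2, hence right-equivalent.

Yes.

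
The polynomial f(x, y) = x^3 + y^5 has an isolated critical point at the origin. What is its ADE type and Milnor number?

Type E8, Milnor number mu = 8.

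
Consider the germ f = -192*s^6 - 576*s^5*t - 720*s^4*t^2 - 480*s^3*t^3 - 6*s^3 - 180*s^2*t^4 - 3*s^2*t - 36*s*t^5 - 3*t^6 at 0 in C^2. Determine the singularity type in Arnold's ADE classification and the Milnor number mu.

Type D_{7}, Milnor number mu = 7.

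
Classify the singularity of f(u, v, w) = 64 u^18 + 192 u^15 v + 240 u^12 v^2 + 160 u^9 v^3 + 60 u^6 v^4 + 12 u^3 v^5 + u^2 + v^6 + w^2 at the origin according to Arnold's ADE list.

The Hessian of f at 0 has rank 2. Corank 1: A-series; mu = 5 gives A_5.

A_{5}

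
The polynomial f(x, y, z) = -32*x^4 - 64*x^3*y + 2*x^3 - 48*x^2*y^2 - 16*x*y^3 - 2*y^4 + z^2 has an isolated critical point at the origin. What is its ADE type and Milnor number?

Type E_6, Milnor number mu = 6.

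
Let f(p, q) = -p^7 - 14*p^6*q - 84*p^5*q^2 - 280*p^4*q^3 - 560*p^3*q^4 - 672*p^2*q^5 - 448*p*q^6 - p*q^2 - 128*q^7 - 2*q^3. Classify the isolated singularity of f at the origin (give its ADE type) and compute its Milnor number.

Type D_{8}, Milnor number mu = 8.

The Hessian of f at 0 is [[0, 0], [0, 0]] with rank 0, so corank 2. A Groebner basis of the Jacobian ideal J(f) in C{p,q} is {p^6 + q^2/7, q^3, p*q + 2*q^2}; counting standard monomials gives mu = 8. Corank 2; j^3 = -q^2*(p + 2*q) has shape L^2 M (L != M), so D-series; mu = 8 gives D_8.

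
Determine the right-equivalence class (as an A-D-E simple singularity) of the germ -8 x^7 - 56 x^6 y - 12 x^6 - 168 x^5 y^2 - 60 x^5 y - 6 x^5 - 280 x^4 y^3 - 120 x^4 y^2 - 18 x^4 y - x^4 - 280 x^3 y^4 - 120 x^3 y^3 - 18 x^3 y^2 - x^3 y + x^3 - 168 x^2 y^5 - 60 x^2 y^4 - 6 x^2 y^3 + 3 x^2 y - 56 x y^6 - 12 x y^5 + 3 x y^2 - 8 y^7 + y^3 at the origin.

E_{7}

The Hessian of f at 0 is [[0, 0], [0, 0]] with rank 0, so corank 2. A Groebner basis of the Jacobian ideal J(f) in C{x,y} is {3*x^2 + 6*x*y + y^4 + y^3 + 3*y^2, x^3 - 3*x^2 - 6*x*y - 3*y^2, x^2*y + 3*x^2 + 6*x*y + 3*y^2, -2*x^2 + x*y^2 - 4*x*y + y^3/3 - 2*y^2}; counting standard monomials gives mu = 7. Corank 2; j^3 = (x + y)^3 is a perfect cube, so E-series; the 4-jet and mu = 7 give E_7.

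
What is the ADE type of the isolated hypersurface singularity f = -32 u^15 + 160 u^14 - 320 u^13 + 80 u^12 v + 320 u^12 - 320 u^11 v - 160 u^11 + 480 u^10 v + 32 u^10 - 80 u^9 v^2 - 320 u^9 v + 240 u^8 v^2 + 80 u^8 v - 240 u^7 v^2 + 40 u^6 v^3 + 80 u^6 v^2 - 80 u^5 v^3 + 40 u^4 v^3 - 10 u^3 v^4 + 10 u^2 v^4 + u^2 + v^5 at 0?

A4

The Hessian of f at 0 has rank 1. Corank 1: A-series; mu = 4 gives A_4.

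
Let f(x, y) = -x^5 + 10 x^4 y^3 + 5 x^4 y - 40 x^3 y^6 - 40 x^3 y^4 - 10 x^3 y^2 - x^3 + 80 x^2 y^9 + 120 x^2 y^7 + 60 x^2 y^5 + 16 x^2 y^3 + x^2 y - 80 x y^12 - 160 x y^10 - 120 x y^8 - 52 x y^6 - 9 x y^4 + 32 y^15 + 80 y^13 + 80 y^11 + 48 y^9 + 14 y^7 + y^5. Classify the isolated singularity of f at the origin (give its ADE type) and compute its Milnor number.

Type D6, Milnor number mu = 6.

The Hessian of f at 0 is [[0, 0], [0, 0]] with rank 0, so corank 2. A Groebner basis of the Jacobian ideal J(f) in C{x,y} is {x*y/3 + y^4, x*y^2, x^2 - 5*x*y/3}; counting standard monomials gives mu = 6. Corank 2; j^3 = -x^2*(x - y) has shape L^2 M (L != M), so D-series; mu = 6 gives D_6.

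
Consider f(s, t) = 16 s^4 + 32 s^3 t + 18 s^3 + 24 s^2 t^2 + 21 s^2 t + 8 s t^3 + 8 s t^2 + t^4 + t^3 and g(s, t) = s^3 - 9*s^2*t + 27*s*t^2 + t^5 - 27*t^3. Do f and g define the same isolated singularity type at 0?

The Hessian of f at 0 has rank 0. Corank 2; j^3 = (2*s + t)*(3*s + t)^2 has shape L^2 M (L != M), so D-series; mu = 5 gives D_5. The Hessian of g at 0 has rank 0. Corank 2; j^3 = (s - 3*t)^3 is a perfect cube, so E-series; the 5-jet and mu = 8 give E_8. f is D_5 but g is E_8, hence not right-equivalent.

No.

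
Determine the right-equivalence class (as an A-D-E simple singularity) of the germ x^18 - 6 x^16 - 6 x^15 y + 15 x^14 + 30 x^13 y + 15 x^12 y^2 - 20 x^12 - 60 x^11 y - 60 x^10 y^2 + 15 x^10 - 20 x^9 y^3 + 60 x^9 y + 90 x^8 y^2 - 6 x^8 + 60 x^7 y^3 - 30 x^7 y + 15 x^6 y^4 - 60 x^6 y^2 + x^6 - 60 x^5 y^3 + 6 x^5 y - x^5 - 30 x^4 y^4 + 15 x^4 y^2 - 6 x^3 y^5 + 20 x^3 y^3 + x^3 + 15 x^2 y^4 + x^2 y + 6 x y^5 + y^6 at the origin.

D_7

The Hessian of f at 0 is [[0, 0], [0, 0]] with rank 0, so corank 2. A Groebner basis of the Jacobian ideal J(f) in C{x,y} is {-x*y/6 + y^5, x*y^2, x^2 + x*y}; counting standard monomials gives mu = 7. Corank 2; j^3 = x^2*(x + y) has shape L^2 M (L != M), so D-series; mu = 7 gives D_7.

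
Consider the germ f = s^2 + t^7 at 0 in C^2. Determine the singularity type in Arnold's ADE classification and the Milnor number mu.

Type A_6, Milnor number mu = 6.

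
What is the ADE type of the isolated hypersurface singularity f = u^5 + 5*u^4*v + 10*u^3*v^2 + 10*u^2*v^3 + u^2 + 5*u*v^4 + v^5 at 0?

The Hessian of f at 0 is [[2, 0], [0, 0]] with rank 1, so corank 1. A Groebner basis of the Jacobian ideal J(f) in C{u,v} is {v^4, u}; counting standard monomials gives mu = 4. Corank 1: A-series; mu = 4 gives A_4.

A_{4}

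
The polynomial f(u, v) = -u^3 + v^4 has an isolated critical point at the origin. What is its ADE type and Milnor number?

Type E_{6}, Milnor number mu = 6.

The Hessian of f at 0 has rank 0. Corank 2; j^3 = -u^3 is a perfect cube, so E-series; the 4-jet and mu = 6 give E_6.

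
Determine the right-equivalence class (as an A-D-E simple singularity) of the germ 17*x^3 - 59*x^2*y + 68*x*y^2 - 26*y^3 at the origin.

The Hessian of f at 0 has rank 0. Corank 2; j^3 = (x - y)*(17*x^2 - 42*x*y + 26*y^2) splits into three distinct lines over C (the quadratic factor has nonzero discriminant), so D_4.

D_4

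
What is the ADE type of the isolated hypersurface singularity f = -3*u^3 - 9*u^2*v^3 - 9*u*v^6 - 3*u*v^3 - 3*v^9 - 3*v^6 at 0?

The Hessian of f at 0 is [[0, 0], [0, 0]] with rank 0, so corank 2. A Groebner basis of the Jacobian ideal J(f) in C{u,v} is {u^3, u*v^2, 3*u^2 + v^3}; counting standard monomials gives mu = 7. Corank 2; j^3 = -3*u^3 is a perfect cube, so E-series; the 4-jet and mu = 7 give E_7.

E7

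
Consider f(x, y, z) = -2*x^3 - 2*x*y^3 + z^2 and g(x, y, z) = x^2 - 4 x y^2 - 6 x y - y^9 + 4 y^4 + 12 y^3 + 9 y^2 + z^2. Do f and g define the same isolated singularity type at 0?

No.

The Hessian of f at 0 has rank 1. Corank 2; j^3 = -2*x^3 is a perfect cube, so E-series; the 4-jet and mu = 7 give E_7. The Hessian of g at 0 has rank 2. Corank 1: A-series; mu = 8 gives A_8. f is E_7 but g is A_8, hence not right-equivalent.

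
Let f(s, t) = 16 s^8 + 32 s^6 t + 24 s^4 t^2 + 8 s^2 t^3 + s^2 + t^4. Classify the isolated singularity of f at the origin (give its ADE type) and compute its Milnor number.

The Hessian of f at 0 is [[2, 0], [0, 0]] with rank 1, so corank 1. A Groebner basis of the Jacobian ideal J(f) in C{s,t} is {t^3, s}; counting standard monomials gives mu = 3. Corank 1: A-series; mu = 3 gives A_3.

Type A3, Milnor number mu = 3.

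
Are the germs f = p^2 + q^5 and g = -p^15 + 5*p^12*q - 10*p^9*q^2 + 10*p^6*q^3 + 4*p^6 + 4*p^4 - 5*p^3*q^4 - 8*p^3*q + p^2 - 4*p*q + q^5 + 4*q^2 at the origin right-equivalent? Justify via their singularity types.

Yes.

The Hessian of f at 0 has rank 1. Corank 1: A-series; mu = 4 gives A_4. The Hessian of g at 0 has rank 1. Corank 1: A-series; mu = 4 gives A_4. Both have type A_4, hence right-equivalent.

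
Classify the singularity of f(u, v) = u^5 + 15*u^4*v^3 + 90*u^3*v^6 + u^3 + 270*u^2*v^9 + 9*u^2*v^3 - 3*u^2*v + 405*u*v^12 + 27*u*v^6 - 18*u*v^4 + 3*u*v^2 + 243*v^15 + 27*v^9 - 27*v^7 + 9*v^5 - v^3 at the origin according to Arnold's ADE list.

The Hessian of f at 0 has rank 0. Corank 2; j^3 = (u - v)^3 is a perfect cube, so E-series; the 5-jet and mu = 8 give E_8.

E8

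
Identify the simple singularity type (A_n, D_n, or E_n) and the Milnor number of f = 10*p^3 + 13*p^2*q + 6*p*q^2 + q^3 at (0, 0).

Type D4, Milnor number mu = 4.

The Hessian of f at 0 is [[0, 0], [0, 0]] with rank 0, so corank 2. A Groebner basis of the Jacobian ideal J(f) in C{p,q} is {q^3, p^2 - 3*q^2/11, p*q + 6*q^2/11}; counting standard monomials gives mu = 4. Corank 2; j^3 = (2*p + q)*(5*p^2 + 4*p*q + q^2) splits into three distinct lines over C (the quadratic factor has nonzero discriminant), so D_4.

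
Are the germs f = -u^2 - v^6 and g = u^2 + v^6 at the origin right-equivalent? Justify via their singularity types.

The Hessian of f at 0 is [[-2, 0], [0, 0]] with rank 1, so corank 1. A Groebner basis of the Jacobian ideal J(f) in C{u,v} is {v^5, u}; counting standard monomials gives mu = 5. Corank 1: A-series; mu = 5 gives A_5. The Hessian of g at 0 is [[2, 0], [0, 0]] with rank 1, so corank 1. A Groebner basis of the Jacobian ideal J(g) in C{u,v} is {v^5, u}; counting standard monomials gives mu = 5. Corank 1: A-series; mu = 5 gives A_5. Both have type A_5, hence right-equivalent.

Yes.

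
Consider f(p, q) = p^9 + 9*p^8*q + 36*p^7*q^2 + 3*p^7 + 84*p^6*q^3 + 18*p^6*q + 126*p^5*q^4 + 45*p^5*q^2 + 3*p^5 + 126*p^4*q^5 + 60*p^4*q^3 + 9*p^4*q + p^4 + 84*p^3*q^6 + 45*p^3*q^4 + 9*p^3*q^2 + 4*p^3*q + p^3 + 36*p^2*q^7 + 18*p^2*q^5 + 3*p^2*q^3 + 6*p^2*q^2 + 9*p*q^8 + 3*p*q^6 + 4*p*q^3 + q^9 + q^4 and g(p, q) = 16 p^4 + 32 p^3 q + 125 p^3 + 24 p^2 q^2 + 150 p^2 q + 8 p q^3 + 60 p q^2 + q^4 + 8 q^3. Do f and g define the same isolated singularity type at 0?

The Hessian of f at 0 is [[0, 0], [0, 0]] with rank 0, so corank 2. A Groebner basis of the Jacobian ideal J(f) in C{p,q} is {q^4, p*q^2 + q^3/3, p^2}; counting standard monomials gives mu = 6. Corank 2; j^3 = p^3 is a perfect cube, so E-series; the 4-jet and mu = 6 give E_6. The Hessian of g at 0 is [[0, 0], [0, 0]] with rank 0, so corank 2. A Groebner basis of the Jacobian ideal J(g) in C{p,q} is {q^4, p*q^2 + 13*q^3/30, p^2 + 4*p*q/5 + 4*q^2/25}; counting standard monomials gives mu = 6. Corank 2; j^3 = (5*p + 2*q)^3 is a perfect cube, so E-series; the 4-jet and mu = 6 give E_6. Both have type E_6, hence right-equivalent.

Yes.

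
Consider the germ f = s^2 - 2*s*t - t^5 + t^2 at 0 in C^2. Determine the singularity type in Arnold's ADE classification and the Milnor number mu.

Type A_4, Milnor number mu = 4.

The Hessian of f at 0 has rank 1. Corank 1: A-series; mu = 4 gives A_4.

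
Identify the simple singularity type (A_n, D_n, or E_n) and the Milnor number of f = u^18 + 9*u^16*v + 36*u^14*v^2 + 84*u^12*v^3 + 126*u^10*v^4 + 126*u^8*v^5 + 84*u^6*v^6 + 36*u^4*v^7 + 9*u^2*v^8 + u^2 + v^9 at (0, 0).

Type A8, Milnor number mu = 8.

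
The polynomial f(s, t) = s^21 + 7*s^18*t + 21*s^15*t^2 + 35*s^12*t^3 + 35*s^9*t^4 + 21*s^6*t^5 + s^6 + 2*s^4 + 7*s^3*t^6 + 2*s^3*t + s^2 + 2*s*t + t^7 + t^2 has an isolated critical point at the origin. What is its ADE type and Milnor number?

The Hessian of f at 0 is [[2, 2], [2, 2]] with rank 1, so corank 1. A Groebner basis of the Jacobian ideal J(f) in C{s,t} is {-s*t + t^4 - t^2, s*t^2 + s/3 + 2*t^3/3 + t/3, s^2 + 2*s*t + t^2}; counting standard monomials gives mu = 6. Corank 1: A-series; mu = 6 gives A_6.

Type A_{6}, Milnor number mu = 6.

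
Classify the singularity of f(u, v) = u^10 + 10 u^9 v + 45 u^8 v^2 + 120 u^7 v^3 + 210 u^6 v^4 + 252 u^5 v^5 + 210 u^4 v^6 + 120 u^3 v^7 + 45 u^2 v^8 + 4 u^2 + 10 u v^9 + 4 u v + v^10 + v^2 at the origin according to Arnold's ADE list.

A_{9}

The Hessian of f at 0 is [[8, 4], [4, 2]] with rank 1, so corank 1. A Groebner basis of the Jacobian ideal J(f) in C{u,v} is {v^9, u + v/2}; counting standard monomials gives mu = 9. Corank 1: A-series; mu = 9 gives A_9.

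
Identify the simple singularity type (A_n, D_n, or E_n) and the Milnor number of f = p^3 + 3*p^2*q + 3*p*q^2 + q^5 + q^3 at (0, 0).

Type E_8, Milnor number mu = 8.

The Hessian of f at 0 is [[0, 0], [0, 0]] with rank 0, so corank 2. A Groebner basis of the Jacobian ideal J(f) in C{p,q} is {q^4, p^2 + 2*p*q + q^2}; counting standard monomials gives mu = 8. Corank 2; j^3 = (p + q)^3 is a perfect cube, so E-series; the 5-jet and mu = 8 give E_8.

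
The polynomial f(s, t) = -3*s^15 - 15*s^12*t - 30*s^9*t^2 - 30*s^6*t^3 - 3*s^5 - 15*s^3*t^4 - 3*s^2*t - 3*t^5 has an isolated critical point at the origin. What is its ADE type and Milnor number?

The Hessian of f at 0 is [[0, 0], [0, 0]] with rank 0, so corank 2. A Groebner basis of the Jacobian ideal J(f) in C{s,t} is {s^2/5 + t^4, s^3, s*t}; counting standard monomials gives mu = 6. Corank 2; j^3 = -3*s^2*t has shape L^2 M (L != M), so D-series; mu = 6 gives D_6.

Type D_6, Milnor number mu = 6.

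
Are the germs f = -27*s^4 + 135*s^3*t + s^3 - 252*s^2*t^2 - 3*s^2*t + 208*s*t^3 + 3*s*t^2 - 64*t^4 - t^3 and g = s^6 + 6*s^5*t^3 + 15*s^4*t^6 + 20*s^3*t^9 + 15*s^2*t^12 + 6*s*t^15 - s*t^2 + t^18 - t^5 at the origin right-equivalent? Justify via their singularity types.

No.

The Hessian of f at 0 is [[0, 0], [0, 0]] with rank 0, so corank 2. A Groebner basis of the Jacobian ideal J(f) in C{s,t} is {s^2/3 - 2*s*t/3 + t^4 + t^3/9 + t^2/3, s^3 - 7*s^2/3 + 14*s*t/3 - 16*t^3/9 - 7*t^2/3, s^2*t - 13*s^2/9 + 26*s*t/9 - 40*t^3/27 - 13*t^2/9, -2*s^2/3 + s*t^2 + 4*s*t/3 - 11*t^3/9 - 2*t^2/3}; counting standard monomials gives mu = 7. Corank 2; j^3 = (s - t)^3 is a perfect cube, so E-series; the 4-jet and mu = 7 give E_7. The Hessian of g at 0 is [[0, 0], [0, 0]] with rank 0, so corank 2. A Groebner basis of the Jacobian ideal J(g) in C{s,t} is {s^5 - t^2/6, t^3, s*t}; counting standard monomials gives mu = 7. Corank 2; j^3 = -s*t^2 has shape L^2 M (L != M), so D-series; mu = 7 gives D_7. f is E_7 but g is D_7, hence not right-equivalent.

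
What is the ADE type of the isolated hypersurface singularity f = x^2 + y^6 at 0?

A_{5}

The Hessian of f at 0 has rank 1. Corank 1: A-series; mu = 5 gives A_5.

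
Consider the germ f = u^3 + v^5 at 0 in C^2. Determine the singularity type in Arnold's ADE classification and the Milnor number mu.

Type E8, Milnor number mu = 8.

The Hessian of f at 0 has rank 0. Corank 2; j^3 = u^3 is a perfect cube, so E-series; the 5-jet and mu = 8 give E_8.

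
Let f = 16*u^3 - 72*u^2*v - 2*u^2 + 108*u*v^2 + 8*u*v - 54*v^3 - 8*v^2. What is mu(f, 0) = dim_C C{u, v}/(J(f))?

2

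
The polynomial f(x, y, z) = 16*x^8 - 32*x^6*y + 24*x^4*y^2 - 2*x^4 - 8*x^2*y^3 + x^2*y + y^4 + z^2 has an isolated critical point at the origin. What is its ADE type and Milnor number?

The Hessian of f at 0 has rank 1. Corank 2; j^3 = x^2*y has shape L^2 M (L != M), so D-series; mu = 5 gives D_5.

Type D5, Milnor number mu = 5.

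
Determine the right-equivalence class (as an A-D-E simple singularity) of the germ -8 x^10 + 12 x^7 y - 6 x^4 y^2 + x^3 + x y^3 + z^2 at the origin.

The Hessian of f at 0 is [[0, 0, 0], [0, 0, 0], [0, 0, 2]] with rank 1, so corank 2. A Groebner basis of the Jacobian ideal J(f) in C{x,y,z} is {x^3, x*y^2, 3*x^2 + y^3, z}; counting standard monomials gives mu = 7. Corank 2; j^3 = x^3 is a perfect cube, so E-series; the 4-jet and mu = 7 give E_7.

E_{7}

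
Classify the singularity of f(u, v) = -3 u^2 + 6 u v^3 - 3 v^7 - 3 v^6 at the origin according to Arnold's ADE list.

The Hessian of f at 0 has rank 1. Corank 1: A-series; mu = 6 gives A_6.

A6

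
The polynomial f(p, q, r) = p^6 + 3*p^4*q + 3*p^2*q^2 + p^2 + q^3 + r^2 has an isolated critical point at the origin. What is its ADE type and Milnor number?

Type A_2, Milnor number mu = 2.

The Hessian of f at 0 has rank 2. Corank 1: A-series; mu = 2 gives A_2.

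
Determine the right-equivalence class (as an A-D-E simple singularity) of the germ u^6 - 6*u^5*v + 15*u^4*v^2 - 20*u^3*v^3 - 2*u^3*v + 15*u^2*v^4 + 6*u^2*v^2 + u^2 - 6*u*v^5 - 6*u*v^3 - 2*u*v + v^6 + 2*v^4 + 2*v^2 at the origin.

A_{1}

The Hessian of f at 0 is [[2, -2], [-2, 4]] with rank 2, so corank 0. A Groebner basis of the Jacobian ideal J(f) in C{u,v} is {u, v}; counting standard monomials gives mu = 1. Corank 0: nondegenerate Morse point, so A_1.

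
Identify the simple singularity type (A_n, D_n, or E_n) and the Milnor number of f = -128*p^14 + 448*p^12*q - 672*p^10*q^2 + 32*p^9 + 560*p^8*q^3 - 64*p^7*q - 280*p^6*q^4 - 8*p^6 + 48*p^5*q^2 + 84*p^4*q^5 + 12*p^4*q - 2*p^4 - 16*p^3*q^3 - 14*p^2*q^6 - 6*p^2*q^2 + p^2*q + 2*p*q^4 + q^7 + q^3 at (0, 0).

The Hessian of f at 0 is [[0, 0], [0, 0]] with rank 0, so corank 2. A Groebner basis of the Jacobian ideal J(f) in C{p,q} is {q^3, p^2 + 3*q^2, p*q}; counting standard monomials gives mu = 4. Corank 2; j^3 = q*(p^2 + q^2) splits into three distinct lines over C (the quadratic factor has nonzero discriminant), so D_4.

Type D_4, Milnor number mu = 4.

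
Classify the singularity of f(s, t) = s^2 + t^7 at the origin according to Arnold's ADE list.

A_6

The Hessian of f at 0 is [[2, 0], [0, 0]] with rank 1, so corank 1. A Groebner basis of the Jacobian ideal J(f) in C{s,t} is {t^6, s}; counting standard monomials gives mu = 6. Corank 1: A-series; mu = 6 gives A_6.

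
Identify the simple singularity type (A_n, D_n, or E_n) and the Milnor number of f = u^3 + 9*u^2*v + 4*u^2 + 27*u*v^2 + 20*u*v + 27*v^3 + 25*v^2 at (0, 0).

The Hessian of f at 0 is [[8, 20], [20, 50]] with rank 1, so corank 1. A Groebner basis of the Jacobian ideal J(f) in C{u,v} is {v^2, u + 5*v/2}; counting standard monomials gives mu = 2. Corank 1: A-series; mu = 2 gives A_2.

Type A2, Milnor number mu = 2.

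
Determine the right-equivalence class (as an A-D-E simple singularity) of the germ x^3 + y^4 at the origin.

The Hessian of f at 0 has rank 0. Corank 2; j^3 = x^3 is a perfect cube, so E-series; the 4-jet and mu = 6 give E_6.

E_6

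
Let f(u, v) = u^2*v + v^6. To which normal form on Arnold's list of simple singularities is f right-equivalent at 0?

D_{7}

The Hessian of f at 0 has rank 0. Corank 2; j^3 = u^2*v has shape L^2 M (L != M), so D-series; mu = 7 gives D_7.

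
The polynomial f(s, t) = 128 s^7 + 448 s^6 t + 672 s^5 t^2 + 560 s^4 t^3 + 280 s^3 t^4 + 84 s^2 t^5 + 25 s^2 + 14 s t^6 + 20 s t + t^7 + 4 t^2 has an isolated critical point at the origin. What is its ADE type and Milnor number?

Type A_6, Milnor number mu = 6.

The Hessian of f at 0 has rank 1. Corank 1: A-series; mu = 6 gives A_6.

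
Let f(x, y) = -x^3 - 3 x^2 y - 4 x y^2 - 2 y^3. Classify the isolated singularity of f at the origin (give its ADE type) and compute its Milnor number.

The Hessian of f at 0 has rank 0. Corank 2; j^3 = -(x + y)*(x^2 + 2*x*y + 2*y^2) splits into three distinct lines over C (the quadratic factor has nonzero discriminant), so D_4.

Type D_{4}, Milnor number mu = 4.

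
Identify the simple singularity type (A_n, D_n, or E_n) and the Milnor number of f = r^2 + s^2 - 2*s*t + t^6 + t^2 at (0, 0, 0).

Type A_{5}, Milnor number mu = 5.

The Hessian of f at 0 has rank 2. Corank 1: A-series; mu = 5 gives A_5.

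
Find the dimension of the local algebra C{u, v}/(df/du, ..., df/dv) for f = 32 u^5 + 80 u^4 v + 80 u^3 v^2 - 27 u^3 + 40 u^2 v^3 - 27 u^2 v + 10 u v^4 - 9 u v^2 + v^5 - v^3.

8

The Hessian of f at 0 has rank 0. Corank 2; j^3 = -(3*u + v)^3 is a perfect cube, so E-series; the 5-jet and mu = 8 give E_8.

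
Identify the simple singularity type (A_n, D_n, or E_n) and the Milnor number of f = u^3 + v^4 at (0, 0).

Type E_{6}, Milnor number mu = 6.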